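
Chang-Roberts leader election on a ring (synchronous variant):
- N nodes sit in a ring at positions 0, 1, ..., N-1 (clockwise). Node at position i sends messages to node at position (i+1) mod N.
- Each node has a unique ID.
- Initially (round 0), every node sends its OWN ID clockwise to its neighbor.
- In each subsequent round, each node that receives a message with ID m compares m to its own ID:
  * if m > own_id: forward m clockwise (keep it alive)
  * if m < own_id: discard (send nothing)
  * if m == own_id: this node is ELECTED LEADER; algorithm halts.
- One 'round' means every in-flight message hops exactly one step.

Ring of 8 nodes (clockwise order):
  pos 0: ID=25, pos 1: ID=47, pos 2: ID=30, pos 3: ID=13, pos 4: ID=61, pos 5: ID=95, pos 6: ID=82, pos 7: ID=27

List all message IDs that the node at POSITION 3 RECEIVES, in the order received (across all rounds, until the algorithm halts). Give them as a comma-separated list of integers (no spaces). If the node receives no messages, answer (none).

Answer: 30,47,82,95

Derivation:
Round 1: pos1(id47) recv 25: drop; pos2(id30) recv 47: fwd; pos3(id13) recv 30: fwd; pos4(id61) recv 13: drop; pos5(id95) recv 61: drop; pos6(id82) recv 95: fwd; pos7(id27) recv 82: fwd; pos0(id25) recv 27: fwd
Round 2: pos3(id13) recv 47: fwd; pos4(id61) recv 30: drop; pos7(id27) recv 95: fwd; pos0(id25) recv 82: fwd; pos1(id47) recv 27: drop
Round 3: pos4(id61) recv 47: drop; pos0(id25) recv 95: fwd; pos1(id47) recv 82: fwd
Round 4: pos1(id47) recv 95: fwd; pos2(id30) recv 82: fwd
Round 5: pos2(id30) recv 95: fwd; pos3(id13) recv 82: fwd
Round 6: pos3(id13) recv 95: fwd; pos4(id61) recv 82: fwd
Round 7: pos4(id61) recv 95: fwd; pos5(id95) recv 82: drop
Round 8: pos5(id95) recv 95: ELECTED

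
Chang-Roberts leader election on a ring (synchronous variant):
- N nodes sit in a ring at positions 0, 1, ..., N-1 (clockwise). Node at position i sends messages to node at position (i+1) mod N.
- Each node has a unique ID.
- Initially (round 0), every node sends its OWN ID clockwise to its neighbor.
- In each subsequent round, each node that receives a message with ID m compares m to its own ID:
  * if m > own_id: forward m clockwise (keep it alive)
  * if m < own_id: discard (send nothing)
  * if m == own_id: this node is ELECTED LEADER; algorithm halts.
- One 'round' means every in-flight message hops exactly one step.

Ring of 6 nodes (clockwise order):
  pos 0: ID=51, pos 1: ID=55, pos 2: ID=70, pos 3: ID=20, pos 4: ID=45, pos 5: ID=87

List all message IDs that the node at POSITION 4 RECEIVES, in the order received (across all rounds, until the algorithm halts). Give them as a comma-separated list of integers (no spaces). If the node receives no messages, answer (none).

Round 1: pos1(id55) recv 51: drop; pos2(id70) recv 55: drop; pos3(id20) recv 70: fwd; pos4(id45) recv 20: drop; pos5(id87) recv 45: drop; pos0(id51) recv 87: fwd
Round 2: pos4(id45) recv 70: fwd; pos1(id55) recv 87: fwd
Round 3: pos5(id87) recv 70: drop; pos2(id70) recv 87: fwd
Round 4: pos3(id20) recv 87: fwd
Round 5: pos4(id45) recv 87: fwd
Round 6: pos5(id87) recv 87: ELECTED

Answer: 20,70,87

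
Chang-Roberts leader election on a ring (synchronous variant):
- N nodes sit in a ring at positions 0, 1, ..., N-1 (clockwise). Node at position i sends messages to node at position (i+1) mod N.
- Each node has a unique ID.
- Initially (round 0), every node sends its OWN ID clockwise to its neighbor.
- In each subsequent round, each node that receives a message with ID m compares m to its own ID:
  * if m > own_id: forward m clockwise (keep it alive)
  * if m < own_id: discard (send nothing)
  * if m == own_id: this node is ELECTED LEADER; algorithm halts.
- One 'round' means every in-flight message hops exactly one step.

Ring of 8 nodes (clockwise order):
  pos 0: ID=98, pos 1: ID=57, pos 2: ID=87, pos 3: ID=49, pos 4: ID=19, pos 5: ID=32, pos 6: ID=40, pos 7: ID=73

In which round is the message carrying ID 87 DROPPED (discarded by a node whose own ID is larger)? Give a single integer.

Round 1: pos1(id57) recv 98: fwd; pos2(id87) recv 57: drop; pos3(id49) recv 87: fwd; pos4(id19) recv 49: fwd; pos5(id32) recv 19: drop; pos6(id40) recv 32: drop; pos7(id73) recv 40: drop; pos0(id98) recv 73: drop
Round 2: pos2(id87) recv 98: fwd; pos4(id19) recv 87: fwd; pos5(id32) recv 49: fwd
Round 3: pos3(id49) recv 98: fwd; pos5(id32) recv 87: fwd; pos6(id40) recv 49: fwd
Round 4: pos4(id19) recv 98: fwd; pos6(id40) recv 87: fwd; pos7(id73) recv 49: drop
Round 5: pos5(id32) recv 98: fwd; pos7(id73) recv 87: fwd
Round 6: pos6(id40) recv 98: fwd; pos0(id98) recv 87: drop
Round 7: pos7(id73) recv 98: fwd
Round 8: pos0(id98) recv 98: ELECTED
Message ID 87 originates at pos 2; dropped at pos 0 in round 6

Answer: 6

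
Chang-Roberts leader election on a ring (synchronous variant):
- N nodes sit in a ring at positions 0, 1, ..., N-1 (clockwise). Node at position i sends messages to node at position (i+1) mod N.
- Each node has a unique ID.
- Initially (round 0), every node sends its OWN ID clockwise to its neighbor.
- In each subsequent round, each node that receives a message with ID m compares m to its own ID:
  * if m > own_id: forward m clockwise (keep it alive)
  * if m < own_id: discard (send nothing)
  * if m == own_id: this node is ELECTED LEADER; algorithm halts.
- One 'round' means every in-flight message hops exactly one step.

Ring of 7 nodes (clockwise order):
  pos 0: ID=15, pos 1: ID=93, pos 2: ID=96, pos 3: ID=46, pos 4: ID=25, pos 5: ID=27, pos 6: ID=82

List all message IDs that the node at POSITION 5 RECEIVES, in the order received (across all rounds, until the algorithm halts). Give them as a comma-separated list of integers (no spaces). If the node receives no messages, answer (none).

Round 1: pos1(id93) recv 15: drop; pos2(id96) recv 93: drop; pos3(id46) recv 96: fwd; pos4(id25) recv 46: fwd; pos5(id27) recv 25: drop; pos6(id82) recv 27: drop; pos0(id15) recv 82: fwd
Round 2: pos4(id25) recv 96: fwd; pos5(id27) recv 46: fwd; pos1(id93) recv 82: drop
Round 3: pos5(id27) recv 96: fwd; pos6(id82) recv 46: drop
Round 4: pos6(id82) recv 96: fwd
Round 5: pos0(id15) recv 96: fwd
Round 6: pos1(id93) recv 96: fwd
Round 7: pos2(id96) recv 96: ELECTED

Answer: 25,46,96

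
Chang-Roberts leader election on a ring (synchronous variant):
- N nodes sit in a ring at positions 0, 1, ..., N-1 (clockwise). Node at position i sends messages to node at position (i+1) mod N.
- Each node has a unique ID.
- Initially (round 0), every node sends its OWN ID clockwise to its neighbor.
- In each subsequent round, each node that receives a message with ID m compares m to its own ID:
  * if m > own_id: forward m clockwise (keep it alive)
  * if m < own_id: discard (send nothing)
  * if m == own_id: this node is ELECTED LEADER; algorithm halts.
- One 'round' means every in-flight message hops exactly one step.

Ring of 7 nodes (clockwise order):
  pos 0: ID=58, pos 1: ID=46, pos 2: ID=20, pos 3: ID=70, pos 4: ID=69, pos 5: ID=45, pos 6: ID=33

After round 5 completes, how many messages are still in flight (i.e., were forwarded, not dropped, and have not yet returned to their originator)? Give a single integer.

Answer: 2

Derivation:
Round 1: pos1(id46) recv 58: fwd; pos2(id20) recv 46: fwd; pos3(id70) recv 20: drop; pos4(id69) recv 70: fwd; pos5(id45) recv 69: fwd; pos6(id33) recv 45: fwd; pos0(id58) recv 33: drop
Round 2: pos2(id20) recv 58: fwd; pos3(id70) recv 46: drop; pos5(id45) recv 70: fwd; pos6(id33) recv 69: fwd; pos0(id58) recv 45: drop
Round 3: pos3(id70) recv 58: drop; pos6(id33) recv 70: fwd; pos0(id58) recv 69: fwd
Round 4: pos0(id58) recv 70: fwd; pos1(id46) recv 69: fwd
Round 5: pos1(id46) recv 70: fwd; pos2(id20) recv 69: fwd
After round 5: 2 messages still in flight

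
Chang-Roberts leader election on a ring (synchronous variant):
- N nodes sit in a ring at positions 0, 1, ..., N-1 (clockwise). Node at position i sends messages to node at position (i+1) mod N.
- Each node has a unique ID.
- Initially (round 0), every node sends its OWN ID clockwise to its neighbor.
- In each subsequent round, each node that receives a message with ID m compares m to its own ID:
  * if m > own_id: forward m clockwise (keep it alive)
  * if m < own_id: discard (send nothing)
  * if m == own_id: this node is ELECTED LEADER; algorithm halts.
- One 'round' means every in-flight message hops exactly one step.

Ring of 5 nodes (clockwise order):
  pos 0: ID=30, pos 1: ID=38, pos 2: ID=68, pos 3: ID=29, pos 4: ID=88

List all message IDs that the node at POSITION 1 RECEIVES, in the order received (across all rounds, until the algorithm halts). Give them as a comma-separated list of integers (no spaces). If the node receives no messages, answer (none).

Round 1: pos1(id38) recv 30: drop; pos2(id68) recv 38: drop; pos3(id29) recv 68: fwd; pos4(id88) recv 29: drop; pos0(id30) recv 88: fwd
Round 2: pos4(id88) recv 68: drop; pos1(id38) recv 88: fwd
Round 3: pos2(id68) recv 88: fwd
Round 4: pos3(id29) recv 88: fwd
Round 5: pos4(id88) recv 88: ELECTED

Answer: 30,88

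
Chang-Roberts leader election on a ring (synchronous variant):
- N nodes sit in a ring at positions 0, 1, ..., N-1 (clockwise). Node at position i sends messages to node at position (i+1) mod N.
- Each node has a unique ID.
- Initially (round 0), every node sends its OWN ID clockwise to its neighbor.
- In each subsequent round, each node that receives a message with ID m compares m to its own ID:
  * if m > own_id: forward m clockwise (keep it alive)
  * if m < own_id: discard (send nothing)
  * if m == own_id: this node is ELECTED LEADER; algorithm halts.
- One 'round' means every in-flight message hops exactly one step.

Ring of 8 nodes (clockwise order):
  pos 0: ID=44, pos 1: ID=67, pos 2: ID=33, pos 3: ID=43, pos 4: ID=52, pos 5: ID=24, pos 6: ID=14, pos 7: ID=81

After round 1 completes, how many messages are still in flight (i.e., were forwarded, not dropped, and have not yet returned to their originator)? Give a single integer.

Answer: 4

Derivation:
Round 1: pos1(id67) recv 44: drop; pos2(id33) recv 67: fwd; pos3(id43) recv 33: drop; pos4(id52) recv 43: drop; pos5(id24) recv 52: fwd; pos6(id14) recv 24: fwd; pos7(id81) recv 14: drop; pos0(id44) recv 81: fwd
After round 1: 4 messages still in flight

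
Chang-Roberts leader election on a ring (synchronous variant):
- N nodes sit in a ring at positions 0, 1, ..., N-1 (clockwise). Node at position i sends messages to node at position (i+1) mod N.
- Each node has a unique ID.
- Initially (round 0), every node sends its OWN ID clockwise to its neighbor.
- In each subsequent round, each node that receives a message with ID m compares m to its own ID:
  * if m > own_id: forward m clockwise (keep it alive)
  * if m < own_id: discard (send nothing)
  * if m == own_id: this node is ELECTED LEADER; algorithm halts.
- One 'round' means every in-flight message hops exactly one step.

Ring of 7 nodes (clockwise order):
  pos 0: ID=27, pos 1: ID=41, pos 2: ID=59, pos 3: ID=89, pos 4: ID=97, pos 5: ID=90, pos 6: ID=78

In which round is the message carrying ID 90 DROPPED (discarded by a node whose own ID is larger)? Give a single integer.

Answer: 6

Derivation:
Round 1: pos1(id41) recv 27: drop; pos2(id59) recv 41: drop; pos3(id89) recv 59: drop; pos4(id97) recv 89: drop; pos5(id90) recv 97: fwd; pos6(id78) recv 90: fwd; pos0(id27) recv 78: fwd
Round 2: pos6(id78) recv 97: fwd; pos0(id27) recv 90: fwd; pos1(id41) recv 78: fwd
Round 3: pos0(id27) recv 97: fwd; pos1(id41) recv 90: fwd; pos2(id59) recv 78: fwd
Round 4: pos1(id41) recv 97: fwd; pos2(id59) recv 90: fwd; pos3(id89) recv 78: drop
Round 5: pos2(id59) recv 97: fwd; pos3(id89) recv 90: fwd
Round 6: pos3(id89) recv 97: fwd; pos4(id97) recv 90: drop
Round 7: pos4(id97) recv 97: ELECTED
Message ID 90 originates at pos 5; dropped at pos 4 in round 6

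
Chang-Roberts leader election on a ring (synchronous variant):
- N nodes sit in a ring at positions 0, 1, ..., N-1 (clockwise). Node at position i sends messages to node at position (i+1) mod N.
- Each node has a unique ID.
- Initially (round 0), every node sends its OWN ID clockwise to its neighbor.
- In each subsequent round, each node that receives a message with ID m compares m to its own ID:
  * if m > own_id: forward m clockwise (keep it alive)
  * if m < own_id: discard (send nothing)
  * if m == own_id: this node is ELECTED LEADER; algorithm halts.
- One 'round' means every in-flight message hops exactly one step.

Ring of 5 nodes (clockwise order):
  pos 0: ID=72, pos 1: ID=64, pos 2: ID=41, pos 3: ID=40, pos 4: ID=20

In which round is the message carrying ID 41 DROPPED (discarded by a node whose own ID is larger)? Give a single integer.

Answer: 3

Derivation:
Round 1: pos1(id64) recv 72: fwd; pos2(id41) recv 64: fwd; pos3(id40) recv 41: fwd; pos4(id20) recv 40: fwd; pos0(id72) recv 20: drop
Round 2: pos2(id41) recv 72: fwd; pos3(id40) recv 64: fwd; pos4(id20) recv 41: fwd; pos0(id72) recv 40: drop
Round 3: pos3(id40) recv 72: fwd; pos4(id20) recv 64: fwd; pos0(id72) recv 41: drop
Round 4: pos4(id20) recv 72: fwd; pos0(id72) recv 64: drop
Round 5: pos0(id72) recv 72: ELECTED
Message ID 41 originates at pos 2; dropped at pos 0 in round 3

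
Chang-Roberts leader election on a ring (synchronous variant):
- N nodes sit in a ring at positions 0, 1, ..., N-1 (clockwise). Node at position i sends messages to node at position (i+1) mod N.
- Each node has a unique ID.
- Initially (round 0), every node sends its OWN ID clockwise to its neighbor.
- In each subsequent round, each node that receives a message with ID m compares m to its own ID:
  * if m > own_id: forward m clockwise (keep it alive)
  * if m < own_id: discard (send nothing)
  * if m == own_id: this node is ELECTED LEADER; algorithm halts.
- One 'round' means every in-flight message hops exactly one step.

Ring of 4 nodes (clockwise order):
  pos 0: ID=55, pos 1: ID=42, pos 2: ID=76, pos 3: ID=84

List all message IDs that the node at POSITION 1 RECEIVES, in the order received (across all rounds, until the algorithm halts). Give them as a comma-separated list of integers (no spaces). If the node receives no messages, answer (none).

Answer: 55,84

Derivation:
Round 1: pos1(id42) recv 55: fwd; pos2(id76) recv 42: drop; pos3(id84) recv 76: drop; pos0(id55) recv 84: fwd
Round 2: pos2(id76) recv 55: drop; pos1(id42) recv 84: fwd
Round 3: pos2(id76) recv 84: fwd
Round 4: pos3(id84) recv 84: ELECTED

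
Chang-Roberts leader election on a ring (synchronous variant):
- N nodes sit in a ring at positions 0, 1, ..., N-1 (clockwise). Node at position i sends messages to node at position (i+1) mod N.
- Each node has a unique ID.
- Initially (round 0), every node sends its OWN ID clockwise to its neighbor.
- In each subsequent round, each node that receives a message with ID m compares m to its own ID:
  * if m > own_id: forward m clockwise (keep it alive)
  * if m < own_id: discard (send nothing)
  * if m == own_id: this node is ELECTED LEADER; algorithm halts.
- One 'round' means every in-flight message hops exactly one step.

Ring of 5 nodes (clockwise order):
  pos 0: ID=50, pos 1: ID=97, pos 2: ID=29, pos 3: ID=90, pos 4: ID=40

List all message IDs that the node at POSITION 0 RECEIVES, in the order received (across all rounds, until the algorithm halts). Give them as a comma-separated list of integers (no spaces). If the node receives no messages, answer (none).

Answer: 40,90,97

Derivation:
Round 1: pos1(id97) recv 50: drop; pos2(id29) recv 97: fwd; pos3(id90) recv 29: drop; pos4(id40) recv 90: fwd; pos0(id50) recv 40: drop
Round 2: pos3(id90) recv 97: fwd; pos0(id50) recv 90: fwd
Round 3: pos4(id40) recv 97: fwd; pos1(id97) recv 90: drop
Round 4: pos0(id50) recv 97: fwd
Round 5: pos1(id97) recv 97: ELECTED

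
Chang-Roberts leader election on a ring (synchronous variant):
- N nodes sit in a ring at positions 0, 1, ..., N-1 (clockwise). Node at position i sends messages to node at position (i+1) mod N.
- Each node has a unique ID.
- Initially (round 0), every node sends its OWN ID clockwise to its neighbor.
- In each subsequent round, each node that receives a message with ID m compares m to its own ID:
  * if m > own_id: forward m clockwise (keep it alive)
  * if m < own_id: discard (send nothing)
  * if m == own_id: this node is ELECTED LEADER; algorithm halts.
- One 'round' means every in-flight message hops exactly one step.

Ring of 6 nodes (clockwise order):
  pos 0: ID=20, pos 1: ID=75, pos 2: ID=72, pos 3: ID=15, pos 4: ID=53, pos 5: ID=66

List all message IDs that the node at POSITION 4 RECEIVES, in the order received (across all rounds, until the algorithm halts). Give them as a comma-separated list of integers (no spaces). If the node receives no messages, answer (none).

Answer: 15,72,75

Derivation:
Round 1: pos1(id75) recv 20: drop; pos2(id72) recv 75: fwd; pos3(id15) recv 72: fwd; pos4(id53) recv 15: drop; pos5(id66) recv 53: drop; pos0(id20) recv 66: fwd
Round 2: pos3(id15) recv 75: fwd; pos4(id53) recv 72: fwd; pos1(id75) recv 66: drop
Round 3: pos4(id53) recv 75: fwd; pos5(id66) recv 72: fwd
Round 4: pos5(id66) recv 75: fwd; pos0(id20) recv 72: fwd
Round 5: pos0(id20) recv 75: fwd; pos1(id75) recv 72: drop
Round 6: pos1(id75) recv 75: ELECTED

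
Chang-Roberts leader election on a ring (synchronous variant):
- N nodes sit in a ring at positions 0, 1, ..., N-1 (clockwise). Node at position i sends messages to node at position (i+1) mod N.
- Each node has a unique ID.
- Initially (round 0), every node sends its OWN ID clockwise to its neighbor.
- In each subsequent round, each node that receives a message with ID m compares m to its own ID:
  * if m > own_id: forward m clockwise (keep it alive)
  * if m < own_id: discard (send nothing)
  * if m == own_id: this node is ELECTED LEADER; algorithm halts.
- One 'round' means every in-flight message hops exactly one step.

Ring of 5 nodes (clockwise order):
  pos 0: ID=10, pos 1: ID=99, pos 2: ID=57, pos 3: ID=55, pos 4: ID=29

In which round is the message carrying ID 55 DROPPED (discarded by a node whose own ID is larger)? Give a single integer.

Answer: 3

Derivation:
Round 1: pos1(id99) recv 10: drop; pos2(id57) recv 99: fwd; pos3(id55) recv 57: fwd; pos4(id29) recv 55: fwd; pos0(id10) recv 29: fwd
Round 2: pos3(id55) recv 99: fwd; pos4(id29) recv 57: fwd; pos0(id10) recv 55: fwd; pos1(id99) recv 29: drop
Round 3: pos4(id29) recv 99: fwd; pos0(id10) recv 57: fwd; pos1(id99) recv 55: drop
Round 4: pos0(id10) recv 99: fwd; pos1(id99) recv 57: drop
Round 5: pos1(id99) recv 99: ELECTED
Message ID 55 originates at pos 3; dropped at pos 1 in round 3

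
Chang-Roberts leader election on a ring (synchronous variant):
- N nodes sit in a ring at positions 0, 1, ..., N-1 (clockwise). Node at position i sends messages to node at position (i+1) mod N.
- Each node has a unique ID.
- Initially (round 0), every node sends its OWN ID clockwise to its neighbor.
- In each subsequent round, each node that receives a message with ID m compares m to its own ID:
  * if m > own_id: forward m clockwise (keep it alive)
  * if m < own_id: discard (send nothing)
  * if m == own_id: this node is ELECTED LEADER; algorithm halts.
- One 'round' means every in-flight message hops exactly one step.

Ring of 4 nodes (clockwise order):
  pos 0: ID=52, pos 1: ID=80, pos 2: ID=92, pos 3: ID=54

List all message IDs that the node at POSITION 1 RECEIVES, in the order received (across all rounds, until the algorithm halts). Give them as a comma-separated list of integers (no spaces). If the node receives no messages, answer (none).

Answer: 52,54,92

Derivation:
Round 1: pos1(id80) recv 52: drop; pos2(id92) recv 80: drop; pos3(id54) recv 92: fwd; pos0(id52) recv 54: fwd
Round 2: pos0(id52) recv 92: fwd; pos1(id80) recv 54: drop
Round 3: pos1(id80) recv 92: fwd
Round 4: pos2(id92) recv 92: ELECTED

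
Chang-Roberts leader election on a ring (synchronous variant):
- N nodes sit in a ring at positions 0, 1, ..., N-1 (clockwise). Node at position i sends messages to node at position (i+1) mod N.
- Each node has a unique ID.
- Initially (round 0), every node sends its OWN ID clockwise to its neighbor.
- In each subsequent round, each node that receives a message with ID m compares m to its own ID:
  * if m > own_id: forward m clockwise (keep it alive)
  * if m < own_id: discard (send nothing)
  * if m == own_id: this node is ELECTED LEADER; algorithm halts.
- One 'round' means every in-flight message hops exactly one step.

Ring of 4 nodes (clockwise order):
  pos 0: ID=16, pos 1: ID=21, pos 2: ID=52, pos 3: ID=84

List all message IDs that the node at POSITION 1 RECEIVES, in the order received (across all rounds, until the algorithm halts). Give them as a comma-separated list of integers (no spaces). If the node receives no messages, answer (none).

Round 1: pos1(id21) recv 16: drop; pos2(id52) recv 21: drop; pos3(id84) recv 52: drop; pos0(id16) recv 84: fwd
Round 2: pos1(id21) recv 84: fwd
Round 3: pos2(id52) recv 84: fwd
Round 4: pos3(id84) recv 84: ELECTED

Answer: 16,84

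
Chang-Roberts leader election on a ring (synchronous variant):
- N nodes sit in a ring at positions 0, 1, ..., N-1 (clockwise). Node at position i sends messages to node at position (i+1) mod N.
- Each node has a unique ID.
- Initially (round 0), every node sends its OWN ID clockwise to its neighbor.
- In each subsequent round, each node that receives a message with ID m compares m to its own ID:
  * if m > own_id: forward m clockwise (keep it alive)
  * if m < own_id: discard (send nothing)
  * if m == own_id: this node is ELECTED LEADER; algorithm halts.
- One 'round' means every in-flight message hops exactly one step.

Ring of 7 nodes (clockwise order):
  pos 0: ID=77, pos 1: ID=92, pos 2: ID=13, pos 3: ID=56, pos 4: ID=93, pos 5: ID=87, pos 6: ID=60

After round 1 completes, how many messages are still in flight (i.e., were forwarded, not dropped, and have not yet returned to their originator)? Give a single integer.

Round 1: pos1(id92) recv 77: drop; pos2(id13) recv 92: fwd; pos3(id56) recv 13: drop; pos4(id93) recv 56: drop; pos5(id87) recv 93: fwd; pos6(id60) recv 87: fwd; pos0(id77) recv 60: drop
After round 1: 3 messages still in flight

Answer: 3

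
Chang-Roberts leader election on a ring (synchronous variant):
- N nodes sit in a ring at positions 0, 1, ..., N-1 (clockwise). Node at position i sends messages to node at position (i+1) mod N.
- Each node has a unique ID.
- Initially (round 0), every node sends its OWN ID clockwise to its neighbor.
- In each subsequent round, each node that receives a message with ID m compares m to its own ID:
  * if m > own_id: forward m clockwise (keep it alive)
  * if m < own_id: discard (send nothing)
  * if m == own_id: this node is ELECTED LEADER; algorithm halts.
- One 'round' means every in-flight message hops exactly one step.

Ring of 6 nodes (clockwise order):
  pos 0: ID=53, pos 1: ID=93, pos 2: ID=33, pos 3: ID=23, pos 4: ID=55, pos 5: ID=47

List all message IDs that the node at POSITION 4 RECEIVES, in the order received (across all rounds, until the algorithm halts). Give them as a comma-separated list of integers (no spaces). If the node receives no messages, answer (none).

Answer: 23,33,93

Derivation:
Round 1: pos1(id93) recv 53: drop; pos2(id33) recv 93: fwd; pos3(id23) recv 33: fwd; pos4(id55) recv 23: drop; pos5(id47) recv 55: fwd; pos0(id53) recv 47: drop
Round 2: pos3(id23) recv 93: fwd; pos4(id55) recv 33: drop; pos0(id53) recv 55: fwd
Round 3: pos4(id55) recv 93: fwd; pos1(id93) recv 55: drop
Round 4: pos5(id47) recv 93: fwd
Round 5: pos0(id53) recv 93: fwd
Round 6: pos1(id93) recv 93: ELECTED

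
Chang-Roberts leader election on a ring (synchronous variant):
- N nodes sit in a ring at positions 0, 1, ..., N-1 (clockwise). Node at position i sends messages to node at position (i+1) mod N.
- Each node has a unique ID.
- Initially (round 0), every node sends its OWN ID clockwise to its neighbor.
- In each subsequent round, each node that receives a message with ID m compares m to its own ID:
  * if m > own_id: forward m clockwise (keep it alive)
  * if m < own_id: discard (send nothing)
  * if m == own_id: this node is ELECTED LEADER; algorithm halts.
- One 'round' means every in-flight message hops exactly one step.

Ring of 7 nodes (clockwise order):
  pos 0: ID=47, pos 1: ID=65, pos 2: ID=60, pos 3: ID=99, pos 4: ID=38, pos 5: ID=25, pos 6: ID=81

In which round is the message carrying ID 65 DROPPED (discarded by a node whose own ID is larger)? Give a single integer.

Round 1: pos1(id65) recv 47: drop; pos2(id60) recv 65: fwd; pos3(id99) recv 60: drop; pos4(id38) recv 99: fwd; pos5(id25) recv 38: fwd; pos6(id81) recv 25: drop; pos0(id47) recv 81: fwd
Round 2: pos3(id99) recv 65: drop; pos5(id25) recv 99: fwd; pos6(id81) recv 38: drop; pos1(id65) recv 81: fwd
Round 3: pos6(id81) recv 99: fwd; pos2(id60) recv 81: fwd
Round 4: pos0(id47) recv 99: fwd; pos3(id99) recv 81: drop
Round 5: pos1(id65) recv 99: fwd
Round 6: pos2(id60) recv 99: fwd
Round 7: pos3(id99) recv 99: ELECTED
Message ID 65 originates at pos 1; dropped at pos 3 in round 2

Answer: 2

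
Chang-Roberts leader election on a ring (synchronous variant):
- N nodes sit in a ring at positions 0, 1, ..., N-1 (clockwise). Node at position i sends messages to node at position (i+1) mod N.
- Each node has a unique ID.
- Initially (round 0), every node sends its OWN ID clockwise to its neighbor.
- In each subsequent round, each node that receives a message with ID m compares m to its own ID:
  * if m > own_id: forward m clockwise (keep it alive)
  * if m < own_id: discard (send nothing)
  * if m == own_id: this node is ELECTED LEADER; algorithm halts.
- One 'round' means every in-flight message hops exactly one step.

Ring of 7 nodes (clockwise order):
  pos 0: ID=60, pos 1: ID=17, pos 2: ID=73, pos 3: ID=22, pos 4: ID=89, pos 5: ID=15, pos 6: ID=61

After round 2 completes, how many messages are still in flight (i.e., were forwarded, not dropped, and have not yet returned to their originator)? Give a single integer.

Answer: 2

Derivation:
Round 1: pos1(id17) recv 60: fwd; pos2(id73) recv 17: drop; pos3(id22) recv 73: fwd; pos4(id89) recv 22: drop; pos5(id15) recv 89: fwd; pos6(id61) recv 15: drop; pos0(id60) recv 61: fwd
Round 2: pos2(id73) recv 60: drop; pos4(id89) recv 73: drop; pos6(id61) recv 89: fwd; pos1(id17) recv 61: fwd
After round 2: 2 messages still in flight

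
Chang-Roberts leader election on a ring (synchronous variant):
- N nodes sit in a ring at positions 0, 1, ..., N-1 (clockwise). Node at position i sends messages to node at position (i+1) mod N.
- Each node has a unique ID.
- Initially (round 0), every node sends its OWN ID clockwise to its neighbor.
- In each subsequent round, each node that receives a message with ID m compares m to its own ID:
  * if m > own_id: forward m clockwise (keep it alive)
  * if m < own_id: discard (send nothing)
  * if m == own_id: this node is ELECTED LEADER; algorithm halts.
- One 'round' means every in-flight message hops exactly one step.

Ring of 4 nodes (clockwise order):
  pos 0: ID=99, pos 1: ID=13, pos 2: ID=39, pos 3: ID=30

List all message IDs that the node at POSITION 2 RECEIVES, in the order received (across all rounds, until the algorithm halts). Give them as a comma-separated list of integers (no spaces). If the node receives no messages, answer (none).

Round 1: pos1(id13) recv 99: fwd; pos2(id39) recv 13: drop; pos3(id30) recv 39: fwd; pos0(id99) recv 30: drop
Round 2: pos2(id39) recv 99: fwd; pos0(id99) recv 39: drop
Round 3: pos3(id30) recv 99: fwd
Round 4: pos0(id99) recv 99: ELECTED

Answer: 13,99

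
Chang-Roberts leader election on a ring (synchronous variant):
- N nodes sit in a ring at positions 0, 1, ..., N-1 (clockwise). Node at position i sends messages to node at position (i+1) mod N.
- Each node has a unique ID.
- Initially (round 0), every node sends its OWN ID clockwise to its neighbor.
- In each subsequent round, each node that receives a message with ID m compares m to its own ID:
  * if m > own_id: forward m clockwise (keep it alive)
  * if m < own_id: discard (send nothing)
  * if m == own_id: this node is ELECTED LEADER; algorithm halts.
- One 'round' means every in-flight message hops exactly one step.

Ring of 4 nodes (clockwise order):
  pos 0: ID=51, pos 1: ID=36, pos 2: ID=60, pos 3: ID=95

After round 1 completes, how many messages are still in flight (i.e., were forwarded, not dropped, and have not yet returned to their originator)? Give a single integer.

Round 1: pos1(id36) recv 51: fwd; pos2(id60) recv 36: drop; pos3(id95) recv 60: drop; pos0(id51) recv 95: fwd
After round 1: 2 messages still in flight

Answer: 2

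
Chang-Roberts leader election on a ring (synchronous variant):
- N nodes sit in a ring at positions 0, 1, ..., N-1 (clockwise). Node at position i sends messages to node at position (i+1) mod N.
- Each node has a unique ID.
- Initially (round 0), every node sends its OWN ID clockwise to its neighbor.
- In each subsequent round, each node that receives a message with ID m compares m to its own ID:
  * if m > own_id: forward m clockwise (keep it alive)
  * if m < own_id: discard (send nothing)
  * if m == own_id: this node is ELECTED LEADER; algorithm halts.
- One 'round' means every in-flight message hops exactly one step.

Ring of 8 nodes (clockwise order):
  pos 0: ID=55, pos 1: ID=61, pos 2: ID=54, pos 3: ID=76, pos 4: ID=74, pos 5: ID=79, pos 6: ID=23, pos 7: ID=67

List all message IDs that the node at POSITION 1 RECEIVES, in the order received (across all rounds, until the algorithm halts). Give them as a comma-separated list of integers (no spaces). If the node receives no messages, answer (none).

Answer: 55,67,79

Derivation:
Round 1: pos1(id61) recv 55: drop; pos2(id54) recv 61: fwd; pos3(id76) recv 54: drop; pos4(id74) recv 76: fwd; pos5(id79) recv 74: drop; pos6(id23) recv 79: fwd; pos7(id67) recv 23: drop; pos0(id55) recv 67: fwd
Round 2: pos3(id76) recv 61: drop; pos5(id79) recv 76: drop; pos7(id67) recv 79: fwd; pos1(id61) recv 67: fwd
Round 3: pos0(id55) recv 79: fwd; pos2(id54) recv 67: fwd
Round 4: pos1(id61) recv 79: fwd; pos3(id76) recv 67: drop
Round 5: pos2(id54) recv 79: fwd
Round 6: pos3(id76) recv 79: fwd
Round 7: pos4(id74) recv 79: fwd
Round 8: pos5(id79) recv 79: ELECTED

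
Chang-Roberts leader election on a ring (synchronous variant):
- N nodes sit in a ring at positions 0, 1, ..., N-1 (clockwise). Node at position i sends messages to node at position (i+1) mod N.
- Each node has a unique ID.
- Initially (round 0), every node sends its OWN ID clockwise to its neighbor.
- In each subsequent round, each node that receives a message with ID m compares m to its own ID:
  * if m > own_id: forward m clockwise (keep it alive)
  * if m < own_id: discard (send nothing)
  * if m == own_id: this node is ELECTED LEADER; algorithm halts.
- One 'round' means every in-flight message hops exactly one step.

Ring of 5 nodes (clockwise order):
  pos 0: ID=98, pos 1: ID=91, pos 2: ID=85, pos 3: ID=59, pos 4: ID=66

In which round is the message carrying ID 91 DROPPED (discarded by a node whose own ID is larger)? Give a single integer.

Answer: 4

Derivation:
Round 1: pos1(id91) recv 98: fwd; pos2(id85) recv 91: fwd; pos3(id59) recv 85: fwd; pos4(id66) recv 59: drop; pos0(id98) recv 66: drop
Round 2: pos2(id85) recv 98: fwd; pos3(id59) recv 91: fwd; pos4(id66) recv 85: fwd
Round 3: pos3(id59) recv 98: fwd; pos4(id66) recv 91: fwd; pos0(id98) recv 85: drop
Round 4: pos4(id66) recv 98: fwd; pos0(id98) recv 91: drop
Round 5: pos0(id98) recv 98: ELECTED
Message ID 91 originates at pos 1; dropped at pos 0 in round 4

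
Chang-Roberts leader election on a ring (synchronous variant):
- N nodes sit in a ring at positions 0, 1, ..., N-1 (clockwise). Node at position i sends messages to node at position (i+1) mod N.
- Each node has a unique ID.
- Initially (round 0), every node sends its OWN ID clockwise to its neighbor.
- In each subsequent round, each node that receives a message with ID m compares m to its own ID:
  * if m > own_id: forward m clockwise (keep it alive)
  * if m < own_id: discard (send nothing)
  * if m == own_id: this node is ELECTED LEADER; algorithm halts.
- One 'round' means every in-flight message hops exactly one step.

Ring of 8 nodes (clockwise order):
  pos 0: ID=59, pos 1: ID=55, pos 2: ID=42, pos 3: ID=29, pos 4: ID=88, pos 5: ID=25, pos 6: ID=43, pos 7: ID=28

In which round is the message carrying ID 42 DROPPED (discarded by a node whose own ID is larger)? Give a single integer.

Round 1: pos1(id55) recv 59: fwd; pos2(id42) recv 55: fwd; pos3(id29) recv 42: fwd; pos4(id88) recv 29: drop; pos5(id25) recv 88: fwd; pos6(id43) recv 25: drop; pos7(id28) recv 43: fwd; pos0(id59) recv 28: drop
Round 2: pos2(id42) recv 59: fwd; pos3(id29) recv 55: fwd; pos4(id88) recv 42: drop; pos6(id43) recv 88: fwd; pos0(id59) recv 43: drop
Round 3: pos3(id29) recv 59: fwd; pos4(id88) recv 55: drop; pos7(id28) recv 88: fwd
Round 4: pos4(id88) recv 59: drop; pos0(id59) recv 88: fwd
Round 5: pos1(id55) recv 88: fwd
Round 6: pos2(id42) recv 88: fwd
Round 7: pos3(id29) recv 88: fwd
Round 8: pos4(id88) recv 88: ELECTED
Message ID 42 originates at pos 2; dropped at pos 4 in round 2

Answer: 2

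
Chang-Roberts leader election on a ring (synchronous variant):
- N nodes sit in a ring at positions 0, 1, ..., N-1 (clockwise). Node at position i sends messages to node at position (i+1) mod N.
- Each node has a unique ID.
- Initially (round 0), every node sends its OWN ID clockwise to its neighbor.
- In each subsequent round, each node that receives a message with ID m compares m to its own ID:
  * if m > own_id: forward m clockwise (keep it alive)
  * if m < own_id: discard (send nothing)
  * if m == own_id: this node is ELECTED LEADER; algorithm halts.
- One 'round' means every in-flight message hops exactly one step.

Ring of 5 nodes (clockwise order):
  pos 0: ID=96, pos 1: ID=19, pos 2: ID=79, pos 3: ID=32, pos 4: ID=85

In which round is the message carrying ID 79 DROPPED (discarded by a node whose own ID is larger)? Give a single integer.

Answer: 2

Derivation:
Round 1: pos1(id19) recv 96: fwd; pos2(id79) recv 19: drop; pos3(id32) recv 79: fwd; pos4(id85) recv 32: drop; pos0(id96) recv 85: drop
Round 2: pos2(id79) recv 96: fwd; pos4(id85) recv 79: drop
Round 3: pos3(id32) recv 96: fwd
Round 4: pos4(id85) recv 96: fwd
Round 5: pos0(id96) recv 96: ELECTED
Message ID 79 originates at pos 2; dropped at pos 4 in round 2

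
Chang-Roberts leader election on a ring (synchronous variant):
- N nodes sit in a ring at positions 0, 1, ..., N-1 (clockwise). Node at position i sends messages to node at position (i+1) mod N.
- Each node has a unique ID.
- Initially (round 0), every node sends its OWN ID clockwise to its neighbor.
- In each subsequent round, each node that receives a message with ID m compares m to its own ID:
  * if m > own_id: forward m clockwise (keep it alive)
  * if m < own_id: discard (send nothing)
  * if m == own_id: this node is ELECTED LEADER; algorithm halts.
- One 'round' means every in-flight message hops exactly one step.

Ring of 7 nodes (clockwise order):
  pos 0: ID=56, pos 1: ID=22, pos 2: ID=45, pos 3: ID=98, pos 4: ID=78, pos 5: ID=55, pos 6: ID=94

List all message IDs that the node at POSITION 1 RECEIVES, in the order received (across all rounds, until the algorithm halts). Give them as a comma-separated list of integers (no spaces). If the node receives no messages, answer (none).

Round 1: pos1(id22) recv 56: fwd; pos2(id45) recv 22: drop; pos3(id98) recv 45: drop; pos4(id78) recv 98: fwd; pos5(id55) recv 78: fwd; pos6(id94) recv 55: drop; pos0(id56) recv 94: fwd
Round 2: pos2(id45) recv 56: fwd; pos5(id55) recv 98: fwd; pos6(id94) recv 78: drop; pos1(id22) recv 94: fwd
Round 3: pos3(id98) recv 56: drop; pos6(id94) recv 98: fwd; pos2(id45) recv 94: fwd
Round 4: pos0(id56) recv 98: fwd; pos3(id98) recv 94: drop
Round 5: pos1(id22) recv 98: fwd
Round 6: pos2(id45) recv 98: fwd
Round 7: pos3(id98) recv 98: ELECTED

Answer: 56,94,98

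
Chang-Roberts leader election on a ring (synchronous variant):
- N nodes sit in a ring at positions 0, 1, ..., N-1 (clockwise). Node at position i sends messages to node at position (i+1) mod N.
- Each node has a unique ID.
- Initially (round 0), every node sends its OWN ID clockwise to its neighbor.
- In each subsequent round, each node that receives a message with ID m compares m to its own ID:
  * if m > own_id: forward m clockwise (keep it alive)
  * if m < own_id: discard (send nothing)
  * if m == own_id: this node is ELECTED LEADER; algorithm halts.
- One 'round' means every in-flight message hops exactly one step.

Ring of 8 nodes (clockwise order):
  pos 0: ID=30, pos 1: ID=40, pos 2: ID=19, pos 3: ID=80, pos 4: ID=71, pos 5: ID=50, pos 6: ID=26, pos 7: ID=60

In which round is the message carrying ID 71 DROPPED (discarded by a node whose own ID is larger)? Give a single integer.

Answer: 7

Derivation:
Round 1: pos1(id40) recv 30: drop; pos2(id19) recv 40: fwd; pos3(id80) recv 19: drop; pos4(id71) recv 80: fwd; pos5(id50) recv 71: fwd; pos6(id26) recv 50: fwd; pos7(id60) recv 26: drop; pos0(id30) recv 60: fwd
Round 2: pos3(id80) recv 40: drop; pos5(id50) recv 80: fwd; pos6(id26) recv 71: fwd; pos7(id60) recv 50: drop; pos1(id40) recv 60: fwd
Round 3: pos6(id26) recv 80: fwd; pos7(id60) recv 71: fwd; pos2(id19) recv 60: fwd
Round 4: pos7(id60) recv 80: fwd; pos0(id30) recv 71: fwd; pos3(id80) recv 60: drop
Round 5: pos0(id30) recv 80: fwd; pos1(id40) recv 71: fwd
Round 6: pos1(id40) recv 80: fwd; pos2(id19) recv 71: fwd
Round 7: pos2(id19) recv 80: fwd; pos3(id80) recv 71: drop
Round 8: pos3(id80) recv 80: ELECTED
Message ID 71 originates at pos 4; dropped at pos 3 in round 7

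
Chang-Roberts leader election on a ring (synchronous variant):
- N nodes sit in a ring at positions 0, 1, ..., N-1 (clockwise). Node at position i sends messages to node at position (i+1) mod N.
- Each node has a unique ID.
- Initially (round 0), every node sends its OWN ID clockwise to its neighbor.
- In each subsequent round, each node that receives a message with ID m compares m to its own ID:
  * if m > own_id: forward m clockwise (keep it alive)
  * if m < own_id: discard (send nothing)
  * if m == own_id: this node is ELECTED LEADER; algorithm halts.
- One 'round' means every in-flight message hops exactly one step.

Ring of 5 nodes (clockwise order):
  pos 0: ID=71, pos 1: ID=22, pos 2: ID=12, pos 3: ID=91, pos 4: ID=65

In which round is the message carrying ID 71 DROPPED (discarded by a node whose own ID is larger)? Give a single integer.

Round 1: pos1(id22) recv 71: fwd; pos2(id12) recv 22: fwd; pos3(id91) recv 12: drop; pos4(id65) recv 91: fwd; pos0(id71) recv 65: drop
Round 2: pos2(id12) recv 71: fwd; pos3(id91) recv 22: drop; pos0(id71) recv 91: fwd
Round 3: pos3(id91) recv 71: drop; pos1(id22) recv 91: fwd
Round 4: pos2(id12) recv 91: fwd
Round 5: pos3(id91) recv 91: ELECTED
Message ID 71 originates at pos 0; dropped at pos 3 in round 3

Answer: 3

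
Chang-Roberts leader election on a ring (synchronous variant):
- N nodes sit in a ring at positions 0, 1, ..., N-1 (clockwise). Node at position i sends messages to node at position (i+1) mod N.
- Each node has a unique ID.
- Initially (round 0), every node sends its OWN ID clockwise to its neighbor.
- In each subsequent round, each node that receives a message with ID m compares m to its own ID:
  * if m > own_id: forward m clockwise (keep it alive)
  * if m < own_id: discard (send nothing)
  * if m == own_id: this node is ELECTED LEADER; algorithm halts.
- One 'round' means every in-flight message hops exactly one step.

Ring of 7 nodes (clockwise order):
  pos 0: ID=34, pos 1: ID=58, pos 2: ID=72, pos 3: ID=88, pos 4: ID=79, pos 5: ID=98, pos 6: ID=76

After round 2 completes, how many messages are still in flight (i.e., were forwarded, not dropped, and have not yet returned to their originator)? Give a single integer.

Answer: 2

Derivation:
Round 1: pos1(id58) recv 34: drop; pos2(id72) recv 58: drop; pos3(id88) recv 72: drop; pos4(id79) recv 88: fwd; pos5(id98) recv 79: drop; pos6(id76) recv 98: fwd; pos0(id34) recv 76: fwd
Round 2: pos5(id98) recv 88: drop; pos0(id34) recv 98: fwd; pos1(id58) recv 76: fwd
After round 2: 2 messages still in flight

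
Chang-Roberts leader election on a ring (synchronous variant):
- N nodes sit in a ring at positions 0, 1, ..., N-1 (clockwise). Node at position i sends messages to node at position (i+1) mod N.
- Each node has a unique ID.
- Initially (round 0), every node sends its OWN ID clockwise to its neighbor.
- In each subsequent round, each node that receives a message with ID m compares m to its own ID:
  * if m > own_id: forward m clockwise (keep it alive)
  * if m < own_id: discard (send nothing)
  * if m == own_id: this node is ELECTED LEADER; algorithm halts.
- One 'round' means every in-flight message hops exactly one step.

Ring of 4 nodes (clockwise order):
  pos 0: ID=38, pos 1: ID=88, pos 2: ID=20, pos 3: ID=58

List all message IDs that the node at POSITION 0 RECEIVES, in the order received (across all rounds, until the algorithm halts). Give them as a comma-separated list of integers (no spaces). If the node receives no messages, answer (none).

Answer: 58,88

Derivation:
Round 1: pos1(id88) recv 38: drop; pos2(id20) recv 88: fwd; pos3(id58) recv 20: drop; pos0(id38) recv 58: fwd
Round 2: pos3(id58) recv 88: fwd; pos1(id88) recv 58: drop
Round 3: pos0(id38) recv 88: fwd
Round 4: pos1(id88) recv 88: ELECTED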